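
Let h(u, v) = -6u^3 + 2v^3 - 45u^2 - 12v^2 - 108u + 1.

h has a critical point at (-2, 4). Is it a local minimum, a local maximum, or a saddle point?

The mixed partial ∂²h/∂u∂v is 0, so the Hessian at any point is diag(h_uu, h_vv) = diag(-18(2u + 5), 12(v - 2)).
At (-2, 4): H = diag(-18, 24).
The eigenvalues have opposite signs, so H is indefinite: a saddle point.

saddle point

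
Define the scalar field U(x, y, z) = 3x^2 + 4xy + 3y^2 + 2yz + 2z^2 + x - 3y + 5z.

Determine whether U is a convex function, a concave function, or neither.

U is quadratic, so its Hessian is the constant matrix H = [[6, 4, 0], [4, 6, 2], [0, 2, 4]].
Leading principal minors: 6, 20, 56.
All positive ⇒ H ≻ 0 ⇒ convex.

convex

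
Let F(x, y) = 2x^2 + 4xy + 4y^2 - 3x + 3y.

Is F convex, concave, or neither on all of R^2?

convex

F is quadratic, so its Hessian is the constant matrix H = [[4, 4], [4, 8]].
det(H) = 16, tr(H) = 12.
det(H) > 0 and tr(H) > 0, so H is positive definite everywhere: convex.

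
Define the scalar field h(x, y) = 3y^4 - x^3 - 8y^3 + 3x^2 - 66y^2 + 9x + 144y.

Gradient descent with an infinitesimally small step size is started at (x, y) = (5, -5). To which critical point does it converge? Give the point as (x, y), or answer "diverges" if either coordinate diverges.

h is separable, so gradient descent decouples: x follows -∂h/∂x, y follows -∂h/∂y.
∂h/∂x = -3(x - 3)(x + 1); at x=5 this is -36, so x increases.
∂h/∂y = 12(y - 4)(y - 1)(y + 3); at y=-5 this is -1296, so y increases.
The x-coordinate has no critical point in that direction and runs off to infinity.

diverges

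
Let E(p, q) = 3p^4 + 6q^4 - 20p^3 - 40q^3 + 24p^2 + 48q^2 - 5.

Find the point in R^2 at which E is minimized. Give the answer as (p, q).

(4, 4)

E(p,q) separates as A(p) + B(q) − 5, so its minimum is min A + min B − 5.
A'(p) = 12p(p - 4)(p - 1) vanishes at p ∈ {0, 1, 4}; B'(q) = 24q(q - 4)(q - 1) vanishes at q ∈ {0, 1, 4}.
Local minima of A (where A''>0): A(0)=0, A(4)=-128. Local minima of B: B(0)=0, B(4)=-256.
So the global minimum of E is A(4) + B(4) − 5 = -128 − 256 − 5 = -389, attained at (4, 4).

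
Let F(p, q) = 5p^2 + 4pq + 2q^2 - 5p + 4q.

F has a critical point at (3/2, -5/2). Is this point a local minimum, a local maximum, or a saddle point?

The Hessian of F is constant: H = [[10, 4], [4, 4]].
det(H) = 10·4 − 4² = 24.
det(H) > 0 and tr(H) = 14 > 0, so H is positive definite and the point is a local minimum.

local minimum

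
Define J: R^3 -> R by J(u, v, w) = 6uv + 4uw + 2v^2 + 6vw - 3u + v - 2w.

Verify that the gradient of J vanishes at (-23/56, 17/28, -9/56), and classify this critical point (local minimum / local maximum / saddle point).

∇J = (6v + 4w - 3, 6u + 4v + 6w + 1, 4u + 6v - 2); substituting (-23/56, 17/28, -9/56) gives ∇J = (0, 0, 0), so (-23/56, 17/28, -9/56) is indeed a critical point.
The Hessian is constant: H = [[0, 6, 4], [6, 4, 6], [4, 6, 0]].
Leading principal minors: Δ₁ = 0, Δ₂ = -36, Δ₃ = 224.
The minors fit neither the all-positive nor the alternating-sign pattern, so H is indefinite: a saddle point.

saddle point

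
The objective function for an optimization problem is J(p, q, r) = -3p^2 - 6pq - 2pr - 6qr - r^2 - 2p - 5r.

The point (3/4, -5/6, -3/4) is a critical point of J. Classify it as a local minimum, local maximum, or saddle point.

The Hessian is constant: H = [[-6, -6, -2], [-6, 0, -6], [-2, -6, -2]].
Leading principal minors: Δ₁ = -6, Δ₂ = -36, Δ₃ = 144.
The minors fit neither the all-positive nor the alternating-sign pattern, so H is indefinite: a saddle point.

saddle point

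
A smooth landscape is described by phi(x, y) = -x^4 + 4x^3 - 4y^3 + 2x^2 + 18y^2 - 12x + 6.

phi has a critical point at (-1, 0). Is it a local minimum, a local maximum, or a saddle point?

The mixed partial ∂²phi/∂x∂y is 0, so the Hessian at any point is diag(phi_xx, phi_yy) = diag(4(-3x^2 + 6x + 1), 12(-2y + 3)).
At (-1, 0): H = diag(-32, 36).
The eigenvalues have opposite signs, so H is indefinite: a saddle point.

saddle point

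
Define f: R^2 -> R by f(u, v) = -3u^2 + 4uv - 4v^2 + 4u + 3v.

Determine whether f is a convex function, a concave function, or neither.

f is quadratic, so its Hessian is the constant matrix H = [[-6, 4], [4, -8]].
det(H) = 32, tr(H) = -14.
det(H) > 0 and tr(H) < 0, so H is negative definite everywhere: concave.

concave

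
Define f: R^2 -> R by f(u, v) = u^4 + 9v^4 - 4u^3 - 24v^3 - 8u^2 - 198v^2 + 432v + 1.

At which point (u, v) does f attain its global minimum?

(4, -3)

f(u,v) separates as P(u) + Q(v) + 1, so its minimum is min P + min Q + 1.
P'(u) = 4u(u - 4)(u + 1) vanishes at u ∈ {-1, 0, 4}; Q'(v) = 36(v - 4)(v - 1)(v + 3) vanishes at v ∈ {-3, 1, 4}.
Local minima of P (where P''>0): P(-1)=-3, P(4)=-128. Local minima of Q: Q(-3)=-1701, Q(4)=-672.
So the global minimum of f is P(4) + Q(-3) + 1 = -128 − 1701 + 1 = -1828, attained at (4, -3).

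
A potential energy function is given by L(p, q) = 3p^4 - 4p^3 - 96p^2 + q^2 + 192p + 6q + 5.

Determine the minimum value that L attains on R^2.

L(p,q) separates as A(p) + B(q) + 5, so its minimum is min A + min B + 5.
A'(p) = 12(p - 4)(p - 1)(p + 4) vanishes at p ∈ {-4, 1, 4}; B'(q) = 2q + 6 vanishes at q ∈ {-3}.
Local minima of A (where A''>0): A(-4)=-1280, A(4)=-256. Local minima of B: B(-3)=-9.
So the global minimum of L is A(-4) + B(-3) + 5 = -1280 − 9 + 5 = -1284, attained at (-4, -3).

-1284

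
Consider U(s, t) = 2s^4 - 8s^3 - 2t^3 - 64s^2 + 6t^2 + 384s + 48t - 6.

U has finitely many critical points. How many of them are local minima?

U separates as a function of s plus a function of t, so ∇U=0 decouples.
∂U/∂s = 8(s - 4)(s - 3)(s + 4) = 0 at s ∈ {-4, 3, 4}; ∂U/∂t = -6(t - 4)(t + 2) = 0 at t ∈ {-2, 4}.
The Hessian is diagonal: diag(U_ss, U_tt). Second derivatives: U_ss(-4)=448, U_ss(3)=-56, U_ss(4)=64; U_tt(-2)=36, U_tt(4)=-36.
Local minima occur where both diagonal entries positive: (-4, -2), (4, -2). Count: 2.

2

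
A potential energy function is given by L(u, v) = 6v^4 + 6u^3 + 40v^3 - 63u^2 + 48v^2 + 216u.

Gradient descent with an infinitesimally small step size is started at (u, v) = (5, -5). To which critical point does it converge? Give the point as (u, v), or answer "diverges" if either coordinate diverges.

(4, -4)

L is separable, so gradient descent decouples: u follows -∂L/∂u, v follows -∂L/∂v.
∂L/∂u = 18(u - 4)(u - 3); at u=5 this is 36, so u decreases.
∂L/∂v = 24v(v + 1)(v + 4); at v=-5 this is -480, so v increases.
u converges to its nearest critical value 4 (a local min of the u-part); v converges to -4. The iterate converges to (4, -4).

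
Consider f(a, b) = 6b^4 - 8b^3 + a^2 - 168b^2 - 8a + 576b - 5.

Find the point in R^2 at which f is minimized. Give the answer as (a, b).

f(a,b) separates as P(a) + Q(b) − 5, so its minimum is min P + min Q − 5.
P'(a) = 2a - 8 vanishes at a ∈ {4}; Q'(b) = 24(b - 3)(b - 2)(b + 4) vanishes at b ∈ {-4, 2, 3}.
Local minima of P (where P''>0): P(4)=-16. Local minima of Q: Q(-4)=-2944, Q(3)=486.
So the global minimum of f is P(4) + Q(-4) − 5 = -16 − 2944 − 5 = -2965, attained at (4, -4).

(4, -4)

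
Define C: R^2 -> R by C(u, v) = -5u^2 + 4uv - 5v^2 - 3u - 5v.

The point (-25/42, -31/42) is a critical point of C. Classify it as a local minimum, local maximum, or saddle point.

The Hessian of C is constant: H = [[-10, 4], [4, -10]].
det(H) = (-10)·(-10) − 4² = 84.
det(H) > 0 and tr(H) = -20 < 0, so H is negative definite and the point is a local maximum.

local maximum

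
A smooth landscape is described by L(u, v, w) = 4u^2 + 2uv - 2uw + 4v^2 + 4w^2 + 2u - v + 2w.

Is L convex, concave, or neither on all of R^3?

L is quadratic, so its Hessian is the constant matrix H = [[8, 2, -2], [2, 8, 0], [-2, 0, 8]].
Leading principal minors: 8, 60, 448.
All positive ⇒ H ≻ 0 ⇒ convex.

convex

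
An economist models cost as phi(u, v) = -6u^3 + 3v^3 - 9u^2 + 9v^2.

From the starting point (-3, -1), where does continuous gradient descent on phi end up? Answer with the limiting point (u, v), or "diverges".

(-1, 0)

phi is separable, so gradient descent decouples: u follows -∂phi/∂u, v follows -∂phi/∂v.
∂phi/∂u = -18u(u + 1); at u=-3 this is -108, so u increases.
∂phi/∂v = 9v(v + 2); at v=-1 this is -9, so v increases.
u converges to its nearest critical value -1 (a local min of the u-part); v converges to 0. The iterate converges to (-1, 0).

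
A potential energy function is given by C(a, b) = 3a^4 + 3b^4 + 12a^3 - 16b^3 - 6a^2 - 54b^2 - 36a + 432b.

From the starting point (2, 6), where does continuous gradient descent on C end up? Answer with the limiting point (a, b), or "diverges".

(1, 4)

C is separable, so gradient descent decouples: a follows -∂C/∂a, b follows -∂C/∂b.
∂C/∂a = 12(a - 1)(a + 1)(a + 3); at a=2 this is 180, so a decreases.
∂C/∂b = 12(b - 4)(b - 3)(b + 3); at b=6 this is 648, so b decreases.
a converges to its nearest critical value 1 (a local min of the a-part); b converges to 4. The iterate converges to (1, 4).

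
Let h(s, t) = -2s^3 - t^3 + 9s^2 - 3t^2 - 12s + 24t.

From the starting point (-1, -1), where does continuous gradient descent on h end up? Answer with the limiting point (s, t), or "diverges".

h is separable, so gradient descent decouples: s follows -∂h/∂s, t follows -∂h/∂t.
∂h/∂s = -6(s - 2)(s - 1); at s=-1 this is -36, so s increases.
∂h/∂t = -3(t - 2)(t + 4); at t=-1 this is 27, so t decreases.
s converges to its nearest critical value 1 (a local min of the s-part); t converges to -4. The iterate converges to (1, -4).

(1, -4)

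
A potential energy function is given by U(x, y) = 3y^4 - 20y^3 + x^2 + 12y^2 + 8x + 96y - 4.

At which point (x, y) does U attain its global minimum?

(-4, -1)

U(x,y) separates as P(x) + Q(y) − 4, so its minimum is min P + min Q − 4.
P'(x) = 2x + 8 vanishes at x ∈ {-4}; Q'(y) = 12(y - 4)(y - 2)(y + 1) vanishes at y ∈ {-1, 2, 4}.
Local minima of P (where P''>0): P(-4)=-16. Local minima of Q: Q(-1)=-61, Q(4)=64.
So the global minimum of U is P(-4) + Q(-1) − 4 = -16 − 61 − 4 = -81, attained at (-4, -1).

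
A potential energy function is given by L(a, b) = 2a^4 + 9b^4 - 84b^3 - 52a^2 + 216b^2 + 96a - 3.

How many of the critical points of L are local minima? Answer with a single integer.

4

L separates as a function of a plus a function of b, so ∇L=0 decouples.
∂L/∂a = 8(a - 3)(a - 1)(a + 4) = 0 at a ∈ {-4, 1, 3}; ∂L/∂b = 36b(b - 4)(b - 3) = 0 at b ∈ {0, 3, 4}.
The Hessian is diagonal: diag(L_aa, L_bb). Second derivatives: L_aa(-4)=280, L_aa(1)=-80, L_aa(3)=112; L_bb(0)=432, L_bb(3)=-108, L_bb(4)=144.
Local minima occur where both diagonal entries positive: (-4, 0), (-4, 4), (3, 0), (3, 4). Count: 4.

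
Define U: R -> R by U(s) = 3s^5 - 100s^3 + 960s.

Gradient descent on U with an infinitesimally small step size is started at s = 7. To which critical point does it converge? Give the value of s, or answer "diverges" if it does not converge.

U'(s) = 15(s - 4)(s - 2)(s + 2)(s + 4), so U'(7) = 22275.
Gradient descent moves in the -U' direction, i.e. s is decreasing.
The nearest critical point in that direction is s = 4, where U'' = 1440 > 0 (a local minimum). The iterate converges there.

4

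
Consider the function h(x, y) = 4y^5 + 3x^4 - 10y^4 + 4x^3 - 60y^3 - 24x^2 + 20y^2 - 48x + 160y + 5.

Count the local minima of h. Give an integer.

4

h separates as a function of x plus a function of y, so ∇h=0 decouples.
∂h/∂x = 12(x - 2)(x + 1)(x + 2) = 0 at x ∈ {-2, -1, 2}; ∂h/∂y = 20(y - 4)(y - 1)(y + 1)(y + 2) = 0 at y ∈ {-2, -1, 1, 4}.
The Hessian is diagonal: diag(h_xx, h_yy). Second derivatives: h_xx(-2)=48, h_xx(-1)=-36, h_xx(2)=144; h_yy(-2)=-360, h_yy(-1)=200, h_yy(1)=-360, h_yy(4)=1800.
Local minima occur where both diagonal entries positive: (-2, -1), (-2, 4), (2, -1), (2, 4). Count: 4.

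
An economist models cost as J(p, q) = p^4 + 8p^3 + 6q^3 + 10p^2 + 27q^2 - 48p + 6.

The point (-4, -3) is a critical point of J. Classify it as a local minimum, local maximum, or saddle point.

The mixed partial ∂²J/∂p∂q is 0, so the Hessian at any point is diag(J_pp, J_qq) = diag(4(3p^2 + 12p + 5), 18(2q + 3)).
At (-4, -3): H = diag(20, -54).
The eigenvalues have opposite signs, so H is indefinite: a saddle point.

saddle point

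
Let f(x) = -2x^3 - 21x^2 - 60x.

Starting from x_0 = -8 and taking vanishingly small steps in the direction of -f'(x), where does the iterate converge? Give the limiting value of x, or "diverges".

-5

f'(x) = -6(x + 2)(x + 5), so f'(-8) = -108.
Gradient descent moves in the -f' direction, i.e. x is increasing.
The nearest critical point in that direction is x = -5, where f'' = 18 > 0 (a local minimum). The iterate converges there.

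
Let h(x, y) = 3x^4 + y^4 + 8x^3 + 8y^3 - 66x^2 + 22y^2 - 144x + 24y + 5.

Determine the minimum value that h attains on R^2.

h(x,y) separates as P(x) + Q(y) + 5, so its minimum is min P + min Q + 5.
P'(x) = 12(x - 3)(x + 1)(x + 4) vanishes at x ∈ {-4, -1, 3}; Q'(y) = 4(y + 1)(y + 2)(y + 3) vanishes at y ∈ {-3, -2, -1}.
Local minima of P (where P''>0): P(-4)=-224, P(3)=-567. Local minima of Q: Q(-3)=-9, Q(-1)=-9.
So the global minimum of h is P(3) + Q(-3) + 5 = -567 − 9 + 5 = -571, attained at (3, -3).

-571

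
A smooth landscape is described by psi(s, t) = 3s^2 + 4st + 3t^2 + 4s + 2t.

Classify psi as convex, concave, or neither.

convex

psi is quadratic, so its Hessian is the constant matrix H = [[6, 4], [4, 6]].
det(H) = 20, tr(H) = 12.
det(H) > 0 and tr(H) > 0, so H is positive definite everywhere: convex.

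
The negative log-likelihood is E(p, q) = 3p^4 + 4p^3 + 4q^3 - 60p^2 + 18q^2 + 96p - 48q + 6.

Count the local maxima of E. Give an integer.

1

E separates as a function of p plus a function of q, so ∇E=0 decouples.
∂E/∂p = 12(p - 2)(p - 1)(p + 4) = 0 at p ∈ {-4, 1, 2}; ∂E/∂q = 12(q - 1)(q + 4) = 0 at q ∈ {-4, 1}.
The Hessian is diagonal: diag(E_pp, E_qq). Second derivatives: E_pp(-4)=360, E_pp(1)=-60, E_pp(2)=72; E_qq(-4)=-60, E_qq(1)=60.
Local maxima occur where both diagonal entries negative: (1, -4). Count: 1.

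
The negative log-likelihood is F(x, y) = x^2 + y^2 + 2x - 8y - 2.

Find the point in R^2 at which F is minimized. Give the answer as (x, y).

F(x,y) separates as P(x) + Q(y) − 2, so its minimum is min P + min Q − 2.
P'(x) = 2x + 2 vanishes at x ∈ {-1}; Q'(y) = 2y - 8 vanishes at y ∈ {4}.
Local minima of P (where P''>0): P(-1)=-1. Local minima of Q: Q(4)=-16.
So the global minimum of F is P(-1) + Q(4) − 2 = -1 − 16 − 2 = -19, attained at (-1, 4).

(-1, 4)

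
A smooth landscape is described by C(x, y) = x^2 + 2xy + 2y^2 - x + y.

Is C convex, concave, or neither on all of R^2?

convex

C is quadratic, so its Hessian is the constant matrix H = [[2, 2], [2, 4]].
det(H) = 4, tr(H) = 6.
det(H) > 0 and tr(H) > 0, so H is positive definite everywhere: convex.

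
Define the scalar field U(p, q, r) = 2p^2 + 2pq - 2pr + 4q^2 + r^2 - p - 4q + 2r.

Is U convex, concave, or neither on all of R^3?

U is quadratic, so its Hessian is the constant matrix H = [[4, 2, -2], [2, 8, 0], [-2, 0, 2]].
Leading principal minors: 4, 28, 24.
All positive ⇒ H ≻ 0 ⇒ convex.

convex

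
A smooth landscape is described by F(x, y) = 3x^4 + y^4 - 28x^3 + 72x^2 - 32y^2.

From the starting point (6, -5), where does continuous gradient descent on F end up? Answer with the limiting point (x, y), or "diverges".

F is separable, so gradient descent decouples: x follows -∂F/∂x, y follows -∂F/∂y.
∂F/∂x = 12x(x - 4)(x - 3); at x=6 this is 432, so x decreases.
∂F/∂y = 4y(y - 4)(y + 4); at y=-5 this is -180, so y increases.
x converges to its nearest critical value 4 (a local min of the x-part); y converges to -4. The iterate converges to (4, -4).

(4, -4)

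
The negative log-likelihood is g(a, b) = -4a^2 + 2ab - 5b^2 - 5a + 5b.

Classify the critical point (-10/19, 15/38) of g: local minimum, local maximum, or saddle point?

The Hessian of g is constant: H = [[-8, 2], [2, -10]].
det(H) = (-8)·(-10) − 2² = 76.
det(H) > 0 and tr(H) = -18 < 0, so H is negative definite and the point is a local maximum.

local maximum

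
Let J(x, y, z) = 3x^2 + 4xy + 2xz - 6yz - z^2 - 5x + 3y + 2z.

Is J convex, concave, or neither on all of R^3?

J is quadratic, so its Hessian is the constant matrix H = [[6, 4, 2], [4, 0, -6], [2, -6, -2]].
Leading principal minors: 6, -16, -280.
Neither pattern holds ⇒ H is indefinite ⇒ neither convex nor concave.

neither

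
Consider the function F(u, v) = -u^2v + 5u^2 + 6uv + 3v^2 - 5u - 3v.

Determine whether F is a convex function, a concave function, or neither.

neither

The term -u^2v is cubic, so the Hessian is not constant.
∂²F/∂u² = -2v + 10, which takes both signs as v varies (negative for sufficiently large v). A diagonal entry of the Hessian changing sign means the Hessian is neither positive- nor negative-semidefinite on all of R^2.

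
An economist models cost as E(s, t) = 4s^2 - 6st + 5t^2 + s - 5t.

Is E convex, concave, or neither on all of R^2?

E is quadratic, so its Hessian is the constant matrix H = [[8, -6], [-6, 10]].
det(H) = 44, tr(H) = 18.
det(H) > 0 and tr(H) > 0, so H is positive definite everywhere: convex.

convex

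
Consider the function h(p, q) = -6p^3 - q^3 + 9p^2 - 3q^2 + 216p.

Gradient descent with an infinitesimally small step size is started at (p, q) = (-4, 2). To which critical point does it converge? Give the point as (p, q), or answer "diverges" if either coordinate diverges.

h is separable, so gradient descent decouples: p follows -∂h/∂p, q follows -∂h/∂q.
∂h/∂p = -18(p - 4)(p + 3); at p=-4 this is -144, so p increases.
∂h/∂q = -3q(q + 2); at q=2 this is -24, so q increases.
The q-coordinate has no critical point in that direction and runs off to infinity.

diverges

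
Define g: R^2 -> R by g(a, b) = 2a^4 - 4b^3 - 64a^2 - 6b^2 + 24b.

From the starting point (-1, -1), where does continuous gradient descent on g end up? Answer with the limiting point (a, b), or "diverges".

(-4, -2)

g is separable, so gradient descent decouples: a follows -∂g/∂a, b follows -∂g/∂b.
∂g/∂a = 8a(a - 4)(a + 4); at a=-1 this is 120, so a decreases.
∂g/∂b = -12(b - 1)(b + 2); at b=-1 this is 24, so b decreases.
a converges to its nearest critical value -4 (a local min of the a-part); b converges to -2. The iterate converges to (-4, -2).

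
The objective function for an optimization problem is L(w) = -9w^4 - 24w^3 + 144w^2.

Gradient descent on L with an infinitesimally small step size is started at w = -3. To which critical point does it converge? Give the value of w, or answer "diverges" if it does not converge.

0

L'(w) = -36w(w - 2)(w + 4), so L'(-3) = -540.
Gradient descent moves in the -L' direction, i.e. w is increasing.
The nearest critical point in that direction is w = 0, where L'' = 288 > 0 (a local minimum). The iterate converges there.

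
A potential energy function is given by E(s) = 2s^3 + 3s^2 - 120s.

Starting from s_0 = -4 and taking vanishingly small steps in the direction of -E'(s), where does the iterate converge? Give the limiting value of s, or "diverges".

4

E'(s) = 6(s - 4)(s + 5), so E'(-4) = -48.
Gradient descent moves in the -E' direction, i.e. s is increasing.
The nearest critical point in that direction is s = 4, where E'' = 54 > 0 (a local minimum). The iterate converges there.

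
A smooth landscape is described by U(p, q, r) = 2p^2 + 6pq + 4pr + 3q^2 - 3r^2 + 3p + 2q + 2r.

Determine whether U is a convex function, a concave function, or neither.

neither

U is quadratic, so its Hessian is the constant matrix H = [[4, 6, 4], [6, 6, 0], [4, 0, -6]].
Leading principal minors: 4, -12, -24.
Neither pattern holds ⇒ H is indefinite ⇒ neither convex nor concave.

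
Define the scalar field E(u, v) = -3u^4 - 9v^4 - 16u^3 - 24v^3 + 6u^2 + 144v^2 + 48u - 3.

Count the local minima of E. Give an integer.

E separates as a function of u plus a function of v, so ∇E=0 decouples.
∂E/∂u = -12(u - 1)(u + 1)(u + 4) = 0 at u ∈ {-4, -1, 1}; ∂E/∂v = -36v(v - 2)(v + 4) = 0 at v ∈ {-4, 0, 2}.
The Hessian is diagonal: diag(E_uu, E_vv). Second derivatives: E_uu(-4)=-180, E_uu(-1)=72, E_uu(1)=-120; E_vv(-4)=-864, E_vv(0)=288, E_vv(2)=-432.
Local minima occur where both diagonal entries positive: (-1, 0). Count: 1.

1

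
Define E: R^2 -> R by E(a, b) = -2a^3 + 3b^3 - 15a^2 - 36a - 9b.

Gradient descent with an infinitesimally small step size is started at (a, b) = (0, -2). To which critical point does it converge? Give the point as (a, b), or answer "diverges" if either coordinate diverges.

E is separable, so gradient descent decouples: a follows -∂E/∂a, b follows -∂E/∂b.
∂E/∂a = -6(a + 2)(a + 3); at a=0 this is -36, so a increases.
∂E/∂b = 9(b - 1)(b + 1); at b=-2 this is 27, so b decreases.
The a-coordinate has no critical point in that direction and runs off to infinity.

diverges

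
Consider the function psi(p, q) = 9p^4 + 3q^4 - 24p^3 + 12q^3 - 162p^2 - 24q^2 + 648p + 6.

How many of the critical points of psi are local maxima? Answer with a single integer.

psi separates as a function of p plus a function of q, so ∇psi=0 decouples.
∂psi/∂p = 36(p - 3)(p - 2)(p + 3) = 0 at p ∈ {-3, 2, 3}; ∂psi/∂q = 12q(q - 1)(q + 4) = 0 at q ∈ {-4, 0, 1}.
The Hessian is diagonal: diag(psi_pp, psi_qq). Second derivatives: psi_pp(-3)=1080, psi_pp(2)=-180, psi_pp(3)=216; psi_qq(-4)=240, psi_qq(0)=-48, psi_qq(1)=60.
Local maxima occur where both diagonal entries negative: (2, 0). Count: 1.

1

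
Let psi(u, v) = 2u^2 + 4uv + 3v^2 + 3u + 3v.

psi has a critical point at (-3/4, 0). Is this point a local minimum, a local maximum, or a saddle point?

The Hessian of psi is constant: H = [[4, 4], [4, 6]].
det(H) = 4·6 − 4² = 8.
det(H) > 0 and tr(H) = 10 > 0, so H is positive definite and the point is a local minimum.

local minimum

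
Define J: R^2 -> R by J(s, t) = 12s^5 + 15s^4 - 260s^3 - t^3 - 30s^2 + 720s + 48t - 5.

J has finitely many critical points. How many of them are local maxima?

2

J separates as a function of s plus a function of t, so ∇J=0 decouples.
∂J/∂s = 60(s - 3)(s - 1)(s + 1)(s + 4) = 0 at s ∈ {-4, -1, 1, 3}; ∂J/∂t = -3(t - 4)(t + 4) = 0 at t ∈ {-4, 4}.
The Hessian is diagonal: diag(J_ss, J_tt). Second derivatives: J_ss(-4)=-6300, J_ss(-1)=1440, J_ss(1)=-1200, J_ss(3)=3360; J_tt(-4)=24, J_tt(4)=-24.
Local maxima occur where both diagonal entries negative: (-4, 4), (1, 4). Count: 2.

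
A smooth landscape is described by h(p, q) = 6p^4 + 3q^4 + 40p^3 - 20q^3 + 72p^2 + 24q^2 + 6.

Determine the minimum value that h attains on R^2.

-122

h(p,q) separates as A(p) + B(q) + 6, so its minimum is min A + min B + 6.
A'(p) = 24p(p + 2)(p + 3) vanishes at p ∈ {-3, -2, 0}; B'(q) = 12q(q - 4)(q - 1) vanishes at q ∈ {0, 1, 4}.
Local minima of A (where A''>0): A(-3)=54, A(0)=0. Local minima of B: B(0)=0, B(4)=-128.
So the global minimum of h is A(0) + B(4) + 6 = 0 − 128 + 6 = -122, attained at (0, 4).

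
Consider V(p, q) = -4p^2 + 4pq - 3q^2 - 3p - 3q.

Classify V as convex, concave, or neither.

concave

V is quadratic, so its Hessian is the constant matrix H = [[-8, 4], [4, -6]].
det(H) = 32, tr(H) = -14.
det(H) > 0 and tr(H) < 0, so H is negative definite everywhere: concave.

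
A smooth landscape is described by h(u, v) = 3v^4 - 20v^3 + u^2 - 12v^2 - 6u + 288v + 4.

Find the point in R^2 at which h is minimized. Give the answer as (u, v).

h(u,v) separates as P(u) + Q(v) + 4, so its minimum is min P + min Q + 4.
P'(u) = 2u - 6 vanishes at u ∈ {3}; Q'(v) = 12(v - 4)(v - 3)(v + 2) vanishes at v ∈ {-2, 3, 4}.
Local minima of P (where P''>0): P(3)=-9. Local minima of Q: Q(-2)=-416, Q(4)=448.
So the global minimum of h is P(3) + Q(-2) + 4 = -9 − 416 + 4 = -421, attained at (3, -2).

(3, -2)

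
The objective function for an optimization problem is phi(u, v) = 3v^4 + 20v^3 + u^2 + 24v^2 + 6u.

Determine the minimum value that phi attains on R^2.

-137

phi(u,v) separates as P(u) + Q(v), so its minimum is min P + min Q.
P'(u) = 2u + 6 vanishes at u ∈ {-3}; Q'(v) = 12v(v + 1)(v + 4) vanishes at v ∈ {-4, -1, 0}.
Local minima of P (where P''>0): P(-3)=-9. Local minima of Q: Q(-4)=-128, Q(0)=0.
So the global minimum of phi is P(-3) + Q(-4) = -9 − 128 = -137, attained at (-3, -4).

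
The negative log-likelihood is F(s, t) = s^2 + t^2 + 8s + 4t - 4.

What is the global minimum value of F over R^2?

-24

F(s,t) separates as P(s) + Q(t) − 4, so its minimum is min P + min Q − 4.
P'(s) = 2s + 8 vanishes at s ∈ {-4}; Q'(t) = 2(t + 2) vanishes at t ∈ {-2}.
Local minima of P (where P''>0): P(-4)=-16. Local minima of Q: Q(-2)=-4.
So the global minimum of F is P(-4) + Q(-2) − 4 = -16 − 4 − 4 = -24, attained at (-4, -2).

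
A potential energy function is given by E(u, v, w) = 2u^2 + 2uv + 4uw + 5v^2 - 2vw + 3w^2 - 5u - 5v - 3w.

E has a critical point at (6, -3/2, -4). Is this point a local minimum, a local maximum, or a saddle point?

local minimum

The Hessian is constant: H = [[4, 2, 4], [2, 10, -2], [4, -2, 6]].
Leading principal minors: Δ₁ = 4, Δ₂ = 36, Δ₃ = 8.
All leading minors are positive, so H is positive definite: a local minimum.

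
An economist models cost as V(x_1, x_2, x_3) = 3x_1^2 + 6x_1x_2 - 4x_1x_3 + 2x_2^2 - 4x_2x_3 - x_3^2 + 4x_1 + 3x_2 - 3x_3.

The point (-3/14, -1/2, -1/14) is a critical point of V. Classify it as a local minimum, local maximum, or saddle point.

The Hessian is constant: H = [[6, 6, -4], [6, 4, -4], [-4, -4, -2]].
Leading principal minors: Δ₁ = 6, Δ₂ = -12, Δ₃ = 56.
The minors fit neither the all-positive nor the alternating-sign pattern, so H is indefinite: a saddle point.

saddle point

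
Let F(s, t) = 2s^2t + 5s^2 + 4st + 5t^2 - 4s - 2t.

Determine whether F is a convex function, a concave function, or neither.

neither

The term 2s^2t is cubic, so the Hessian is not constant.
∂²F/∂s² = 4t + 10, which takes both signs as t varies (negative for sufficiently negative t). A diagonal entry of the Hessian changing sign means the Hessian is neither positive- nor negative-semidefinite on all of R^2.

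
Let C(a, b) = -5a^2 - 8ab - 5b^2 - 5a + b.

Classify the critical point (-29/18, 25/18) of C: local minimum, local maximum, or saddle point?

local maximum

The Hessian of C is constant: H = [[-10, -8], [-8, -10]].
det(H) = (-10)·(-10) − (-8)² = 36.
det(H) > 0 and tr(H) = -20 < 0, so H is negative definite and the point is a local maximum.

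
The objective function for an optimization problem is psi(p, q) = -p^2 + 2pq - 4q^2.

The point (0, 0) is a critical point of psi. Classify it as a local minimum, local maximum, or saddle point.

local maximum

The Hessian of psi is constant: H = [[-2, 2], [2, -8]].
det(H) = (-2)·(-8) − 2² = 12.
det(H) > 0 and tr(H) = -10 < 0, so H is negative definite and the point is a local maximum.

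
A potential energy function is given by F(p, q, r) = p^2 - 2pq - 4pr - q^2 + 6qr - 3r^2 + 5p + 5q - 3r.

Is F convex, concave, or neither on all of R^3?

F is quadratic, so its Hessian is the constant matrix H = [[2, -2, -4], [-2, -2, 6], [-4, 6, -6]].
Leading principal minors: 2, -8, 104.
Neither pattern holds ⇒ H is indefinite ⇒ neither convex nor concave.

neither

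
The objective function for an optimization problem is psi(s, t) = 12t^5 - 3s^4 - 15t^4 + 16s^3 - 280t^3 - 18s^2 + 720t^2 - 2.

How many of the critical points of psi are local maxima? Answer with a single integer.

psi separates as a function of s plus a function of t, so ∇psi=0 decouples.
∂psi/∂s = -12s(s - 3)(s - 1) = 0 at s ∈ {0, 1, 3}; ∂psi/∂t = 60t(t - 3)(t - 2)(t + 4) = 0 at t ∈ {-4, 0, 2, 3}.
The Hessian is diagonal: diag(psi_ss, psi_tt). Second derivatives: psi_ss(0)=-36, psi_ss(1)=24, psi_ss(3)=-72; psi_tt(-4)=-10080, psi_tt(0)=1440, psi_tt(2)=-720, psi_tt(3)=1260.
Local maxima occur where both diagonal entries negative: (0, -4), (0, 2), (3, -4), (3, 2). Count: 4.

4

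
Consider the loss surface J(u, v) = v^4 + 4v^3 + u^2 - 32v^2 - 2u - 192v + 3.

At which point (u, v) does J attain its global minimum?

J(u,v) separates as P(u) + Q(v) + 3, so its minimum is min P + min Q + 3.
P'(u) = 2u - 2 vanishes at u ∈ {1}; Q'(v) = 4(v - 4)(v + 3)(v + 4) vanishes at v ∈ {-4, -3, 4}.
Local minima of P (where P''>0): P(1)=-1. Local minima of Q: Q(-4)=256, Q(4)=-768.
So the global minimum of J is P(1) + Q(4) + 3 = -1 − 768 + 3 = -766, attained at (1, 4).

(1, 4)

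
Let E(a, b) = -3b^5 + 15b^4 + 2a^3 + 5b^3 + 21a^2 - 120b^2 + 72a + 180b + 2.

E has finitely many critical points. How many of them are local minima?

E separates as a function of a plus a function of b, so ∇E=0 decouples.
∂E/∂a = 6(a + 3)(a + 4) = 0 at a ∈ {-4, -3}; ∂E/∂b = -15(b - 3)(b - 2)(b - 1)(b + 2) = 0 at b ∈ {-2, 1, 2, 3}.
The Hessian is diagonal: diag(E_aa, E_bb). Second derivatives: E_aa(-4)=-6, E_aa(-3)=6; E_bb(-2)=900, E_bb(1)=-90, E_bb(2)=60, E_bb(3)=-150.
Local minima occur where both diagonal entries positive: (-3, -2), (-3, 2). Count: 2.

2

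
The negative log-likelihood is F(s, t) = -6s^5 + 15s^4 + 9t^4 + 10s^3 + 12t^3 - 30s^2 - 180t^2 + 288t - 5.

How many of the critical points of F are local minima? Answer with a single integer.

F separates as a function of s plus a function of t, so ∇F=0 decouples.
∂F/∂s = -30s(s - 2)(s - 1)(s + 1) = 0 at s ∈ {-1, 0, 1, 2}; ∂F/∂t = 36(t - 2)(t - 1)(t + 4) = 0 at t ∈ {-4, 1, 2}.
The Hessian is diagonal: diag(F_ss, F_tt). Second derivatives: F_ss(-1)=180, F_ss(0)=-60, F_ss(1)=60, F_ss(2)=-180; F_tt(-4)=1080, F_tt(1)=-180, F_tt(2)=216.
Local minima occur where both diagonal entries positive: (-1, -4), (-1, 2), (1, -4), (1, 2). Count: 4.

4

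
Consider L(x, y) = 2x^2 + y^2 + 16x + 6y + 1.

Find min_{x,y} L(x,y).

L(x,y) separates as P(x) + Q(y) + 1, so its minimum is min P + min Q + 1.
P'(x) = 4x + 16 vanishes at x ∈ {-4}; Q'(y) = 2y + 6 vanishes at y ∈ {-3}.
Local minima of P (where P''>0): P(-4)=-32. Local minima of Q: Q(-3)=-9.
So the global minimum of L is P(-4) + Q(-3) + 1 = -32 − 9 + 1 = -40, attained at (-4, -3).

-40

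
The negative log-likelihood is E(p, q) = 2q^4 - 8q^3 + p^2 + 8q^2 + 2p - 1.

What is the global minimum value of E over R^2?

-2

E(p,q) separates as A(p) + B(q) − 1, so its minimum is min A + min B − 1.
A'(p) = 2p + 2 vanishes at p ∈ {-1}; B'(q) = 8q(q - 2)(q - 1) vanishes at q ∈ {0, 1, 2}.
Local minima of A (where A''>0): A(-1)=-1. Local minima of B: B(0)=0, B(2)=0.
So the global minimum of E is A(-1) + B(0) − 1 = -1 + 0 − 1 = -2, attained at (-1, 0).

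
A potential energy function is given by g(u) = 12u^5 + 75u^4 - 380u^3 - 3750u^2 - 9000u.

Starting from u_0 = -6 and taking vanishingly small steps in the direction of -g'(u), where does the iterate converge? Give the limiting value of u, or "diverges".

g'(u) = 60(u - 5)(u + 2)(u + 3)(u + 5), so g'(-6) = 7920.
Gradient descent moves in the -g' direction, i.e. u is decreasing.
There is no critical point below u=-6, and g' keeps the same sign, so the iterate runs off to −∞.

diverges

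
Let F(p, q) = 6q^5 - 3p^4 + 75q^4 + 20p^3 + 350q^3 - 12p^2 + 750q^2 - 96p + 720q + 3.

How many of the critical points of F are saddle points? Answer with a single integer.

F separates as a function of p plus a function of q, so ∇F=0 decouples.
∂F/∂p = -12(p - 4)(p - 2)(p + 1) = 0 at p ∈ {-1, 2, 4}; ∂F/∂q = 30(q + 1)(q + 2)(q + 3)(q + 4) = 0 at q ∈ {-4, -3, -2, -1}.
The Hessian is diagonal: diag(F_pp, F_qq). Second derivatives: F_pp(-1)=-180, F_pp(2)=72, F_pp(4)=-120; F_qq(-4)=-180, F_qq(-3)=60, F_qq(-2)=-60, F_qq(-1)=180.
Saddle points occur where the two diagonal entries have opposite signs: (-1, -3), (-1, -1), (2, -4), (2, -2), (4, -3), (4, -1). Count: 6.

6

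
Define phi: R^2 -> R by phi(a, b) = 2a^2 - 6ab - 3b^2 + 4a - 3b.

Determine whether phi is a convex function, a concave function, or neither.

phi is quadratic, so its Hessian is the constant matrix H = [[4, -6], [-6, -6]].
det(H) = -60, tr(H) = -2.
det(H) < 0, so H is indefinite: neither convex nor concave.

neither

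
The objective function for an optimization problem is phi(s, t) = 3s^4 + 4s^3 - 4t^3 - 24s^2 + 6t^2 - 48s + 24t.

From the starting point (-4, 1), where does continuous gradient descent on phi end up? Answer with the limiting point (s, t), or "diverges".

phi is separable, so gradient descent decouples: s follows -∂phi/∂s, t follows -∂phi/∂t.
∂phi/∂s = 12(s - 2)(s + 1)(s + 2); at s=-4 this is -432, so s increases.
∂phi/∂t = -12(t - 2)(t + 1); at t=1 this is 24, so t decreases.
s converges to its nearest critical value -2 (a local min of the s-part); t converges to -1. The iterate converges to (-2, -1).

(-2, -1)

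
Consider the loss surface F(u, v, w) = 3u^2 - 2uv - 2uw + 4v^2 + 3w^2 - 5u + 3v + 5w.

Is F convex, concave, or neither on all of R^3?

convex

F is quadratic, so its Hessian is the constant matrix H = [[6, -2, -2], [-2, 8, 0], [-2, 0, 6]].
Leading principal minors: 6, 44, 232.
All positive ⇒ H ≻ 0 ⇒ convex.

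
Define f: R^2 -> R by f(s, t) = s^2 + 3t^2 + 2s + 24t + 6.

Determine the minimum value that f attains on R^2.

-43

f(s,t) separates as P(s) + Q(t) + 6, so its minimum is min P + min Q + 6.
P'(s) = 2s + 2 vanishes at s ∈ {-1}; Q'(t) = 6(t + 4) vanishes at t ∈ {-4}.
Local minima of P (where P''>0): P(-1)=-1. Local minima of Q: Q(-4)=-48.
So the global minimum of f is P(-1) + Q(-4) + 6 = -1 − 48 + 6 = -43, attained at (-1, -4).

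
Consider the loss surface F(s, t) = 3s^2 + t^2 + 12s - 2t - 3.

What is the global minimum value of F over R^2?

-16

F(s,t) separates as P(s) + Q(t) − 3, so its minimum is min P + min Q − 3.
P'(s) = 6s + 12 vanishes at s ∈ {-2}; Q'(t) = 2(t - 1) vanishes at t ∈ {1}.
Local minima of P (where P''>0): P(-2)=-12. Local minima of Q: Q(1)=-1.
So the global minimum of F is P(-2) + Q(1) − 3 = -12 − 1 − 3 = -16, attained at (-2, 1).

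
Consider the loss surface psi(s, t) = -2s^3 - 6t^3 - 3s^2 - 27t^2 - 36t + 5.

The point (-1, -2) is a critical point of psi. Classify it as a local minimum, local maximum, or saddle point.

The mixed partial ∂²psi/∂s∂t is 0, so the Hessian at any point is diag(psi_ss, psi_tt) = diag(-6(2s + 1), -18(2t + 3)).
At (-1, -2): H = diag(6, 18).
Both eigenvalues are positive, so H is positive definite: a local minimum.

local minimum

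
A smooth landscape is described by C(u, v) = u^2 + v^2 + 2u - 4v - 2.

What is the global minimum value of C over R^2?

C(u,v) separates as P(u) + Q(v) − 2, so its minimum is min P + min Q − 2.
P'(u) = 2u + 2 vanishes at u ∈ {-1}; Q'(v) = 2v - 4 vanishes at v ∈ {2}.
Local minima of P (where P''>0): P(-1)=-1. Local minima of Q: Q(2)=-4.
So the global minimum of C is P(-1) + Q(2) − 2 = -1 − 4 − 2 = -7, attained at (-1, 2).

-7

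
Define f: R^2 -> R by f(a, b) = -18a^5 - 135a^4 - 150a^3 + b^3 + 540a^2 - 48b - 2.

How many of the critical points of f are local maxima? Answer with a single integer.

2

f separates as a function of a plus a function of b, so ∇f=0 decouples.
∂f/∂a = -90a(a - 1)(a + 3)(a + 4) = 0 at a ∈ {-4, -3, 0, 1}; ∂f/∂b = 3(b - 4)(b + 4) = 0 at b ∈ {-4, 4}.
The Hessian is diagonal: diag(f_aa, f_bb). Second derivatives: f_aa(-4)=1800, f_aa(-3)=-1080, f_aa(0)=1080, f_aa(1)=-1800; f_bb(-4)=-24, f_bb(4)=24.
Local maxima occur where both diagonal entries negative: (-3, -4), (1, -4). Count: 2.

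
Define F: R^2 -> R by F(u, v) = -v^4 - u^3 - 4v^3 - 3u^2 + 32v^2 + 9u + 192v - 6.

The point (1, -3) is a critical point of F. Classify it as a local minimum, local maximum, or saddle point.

saddle point

The mixed partial ∂²F/∂u∂v is 0, so the Hessian at any point is diag(F_uu, F_vv) = diag(-6(u + 1), 4(-3v^2 - 6v + 16)).
At (1, -3): H = diag(-12, 28).
The eigenvalues have opposite signs, so H is indefinite: a saddle point.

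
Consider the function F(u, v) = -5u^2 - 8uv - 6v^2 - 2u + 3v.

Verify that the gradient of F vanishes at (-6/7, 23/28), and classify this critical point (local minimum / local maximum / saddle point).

local maximum

∇F = (-10u - 8v - 2, -8u - 12v + 3); substituting (-6/7, 23/28) gives ∇F = (0, 0), so (-6/7, 23/28) is indeed a critical point.
The Hessian of F is constant: H = [[-10, -8], [-8, -12]].
det(H) = (-10)·(-12) − (-8)² = 56.
det(H) > 0 and tr(H) = -22 < 0, so H is negative definite and the point is a local maximum.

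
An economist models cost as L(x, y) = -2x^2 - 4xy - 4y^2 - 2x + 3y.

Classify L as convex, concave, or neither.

concave

L is quadratic, so its Hessian is the constant matrix H = [[-4, -4], [-4, -8]].
det(H) = 16, tr(H) = -12.
det(H) > 0 and tr(H) < 0, so H is negative definite everywhere: concave.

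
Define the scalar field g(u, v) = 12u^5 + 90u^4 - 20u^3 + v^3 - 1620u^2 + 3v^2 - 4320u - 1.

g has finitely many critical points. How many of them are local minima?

2

g separates as a function of u plus a function of v, so ∇g=0 decouples.
∂g/∂u = 60(u - 3)(u + 2)(u + 3)(u + 4) = 0 at u ∈ {-4, -3, -2, 3}; ∂g/∂v = 3v(v + 2) = 0 at v ∈ {-2, 0}.
The Hessian is diagonal: diag(g_uu, g_vv). Second derivatives: g_uu(-4)=-840, g_uu(-3)=360, g_uu(-2)=-600, g_uu(3)=12600; g_vv(-2)=-6, g_vv(0)=6.
Local minima occur where both diagonal entries positive: (-3, 0), (3, 0). Count: 2.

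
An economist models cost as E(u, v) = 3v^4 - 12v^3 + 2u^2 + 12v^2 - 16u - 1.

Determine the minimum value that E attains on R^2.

-33

E(u,v) separates as P(u) + Q(v) − 1, so its minimum is min P + min Q − 1.
P'(u) = 4u - 16 vanishes at u ∈ {4}; Q'(v) = 12v(v - 2)(v - 1) vanishes at v ∈ {0, 1, 2}.
Local minima of P (where P''>0): P(4)=-32. Local minima of Q: Q(0)=0, Q(2)=0.
So the global minimum of E is P(4) + Q(0) − 1 = -32 + 0 − 1 = -33, attained at (4, 0).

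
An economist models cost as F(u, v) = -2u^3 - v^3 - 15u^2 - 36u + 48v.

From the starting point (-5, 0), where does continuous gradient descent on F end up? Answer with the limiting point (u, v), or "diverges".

(-3, -4)

F is separable, so gradient descent decouples: u follows -∂F/∂u, v follows -∂F/∂v.
∂F/∂u = -6(u + 2)(u + 3); at u=-5 this is -36, so u increases.
∂F/∂v = -3(v - 4)(v + 4); at v=0 this is 48, so v decreases.
u converges to its nearest critical value -3 (a local min of the u-part); v converges to -4. The iterate converges to (-3, -4).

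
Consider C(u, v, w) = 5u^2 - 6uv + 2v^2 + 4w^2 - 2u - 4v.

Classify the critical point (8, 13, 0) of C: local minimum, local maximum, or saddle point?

local minimum

The Hessian is constant: H = [[10, -6, 0], [-6, 4, 0], [0, 0, 8]].
Leading principal minors: Δ₁ = 10, Δ₂ = 4, Δ₃ = 32.
All leading minors are positive, so H is positive definite: a local minimum.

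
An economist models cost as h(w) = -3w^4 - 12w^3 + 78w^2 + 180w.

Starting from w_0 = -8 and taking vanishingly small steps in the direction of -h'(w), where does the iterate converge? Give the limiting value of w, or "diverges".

diverges

h'(w) = -12(w - 3)(w + 1)(w + 5), so h'(-8) = 2772.
Gradient descent moves in the -h' direction, i.e. w is decreasing.
There is no critical point below w=-8, and h' keeps the same sign, so the iterate runs off to −∞.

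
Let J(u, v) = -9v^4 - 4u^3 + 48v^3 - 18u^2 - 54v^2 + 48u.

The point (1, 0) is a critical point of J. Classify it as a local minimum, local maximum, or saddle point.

The mixed partial ∂²J/∂u∂v is 0, so the Hessian at any point is diag(J_uu, J_vv) = diag(-12(2u + 3), 36(-3v^2 + 8v - 3)).
At (1, 0): H = diag(-60, -108).
Both eigenvalues are negative, so H is negative definite: a local maximum.

local maximum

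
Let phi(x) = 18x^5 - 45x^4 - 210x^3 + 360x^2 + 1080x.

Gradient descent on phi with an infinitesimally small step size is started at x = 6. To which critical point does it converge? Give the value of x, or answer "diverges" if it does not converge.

phi'(x) = 90(x - 3)(x - 2)(x + 1)(x + 2), so phi'(6) = 60480.
Gradient descent moves in the -phi' direction, i.e. x is decreasing.
The nearest critical point in that direction is x = 3, where phi'' = 1800 > 0 (a local minimum). The iterate converges there.

3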